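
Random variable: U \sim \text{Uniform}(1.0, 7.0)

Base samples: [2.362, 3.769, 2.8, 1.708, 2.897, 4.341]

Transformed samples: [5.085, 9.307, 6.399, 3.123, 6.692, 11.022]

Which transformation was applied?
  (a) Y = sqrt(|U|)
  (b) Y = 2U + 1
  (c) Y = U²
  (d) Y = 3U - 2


Checking option (d) Y = 3U - 2:
  U = 2.362 -> Y = 5.085 ✓
  U = 3.769 -> Y = 9.307 ✓
  U = 2.8 -> Y = 6.399 ✓
All samples match this transformation.

(d) 3U - 2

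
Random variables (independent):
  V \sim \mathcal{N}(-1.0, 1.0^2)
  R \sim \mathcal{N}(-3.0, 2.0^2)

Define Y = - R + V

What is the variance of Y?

For independent RVs: Var(aX + bY) = a²Var(X) + b²Var(Y)
Var(V) = 1
Var(R) = 4
Var(Y) = 1²*1 + (-1)²*4
= 1*1 + 1*4 = 5

5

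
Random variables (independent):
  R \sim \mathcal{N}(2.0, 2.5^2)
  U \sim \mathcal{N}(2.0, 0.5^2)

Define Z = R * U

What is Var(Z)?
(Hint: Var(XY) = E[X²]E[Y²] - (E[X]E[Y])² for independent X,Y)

Var(XY) = E[X²]E[Y²] - (E[X]E[Y])²
E[R] = 2, Var(R) = 6.25
E[U] = 2, Var(U) = 0.25
E[R²] = 6.25 + 2² = 10.25
E[U²] = 0.25 + 2² = 4.25
Var(Z) = 10.25*4.25 - (2*2)²
= 43.5625 - 16 = 27.5625

27.5625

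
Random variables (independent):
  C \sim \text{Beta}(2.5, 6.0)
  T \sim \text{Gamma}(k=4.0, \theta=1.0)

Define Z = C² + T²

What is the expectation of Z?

E[Z] = E[C²] + E[T²]
E[C²] = Var(C) + E[C]² = 0.021853943 + 0.08650519 = 0.10835913
E[T²] = Var(T) + E[T]² = 4 + 16 = 20
E[Z] = 0.10835913 + 20 = 20.108359

20.108359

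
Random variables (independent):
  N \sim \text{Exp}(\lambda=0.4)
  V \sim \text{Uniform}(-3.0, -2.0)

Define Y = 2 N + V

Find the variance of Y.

For independent RVs: Var(aX + bY) = a²Var(X) + b²Var(Y)
Var(N) = 6.25
Var(V) = 0.083333333
Var(Y) = 2²*6.25 + 1²*0.083333333
= 4*6.25 + 1*0.083333333 = 25.083333

25.083333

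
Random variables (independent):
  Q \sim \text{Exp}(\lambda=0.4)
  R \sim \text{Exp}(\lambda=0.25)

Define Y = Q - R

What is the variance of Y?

For independent RVs: Var(aX + bY) = a²Var(X) + b²Var(Y)
Var(Q) = 6.25
Var(R) = 16
Var(Y) = 1²*6.25 + (-1)²*16
= 1*6.25 + 1*16 = 22.25

22.25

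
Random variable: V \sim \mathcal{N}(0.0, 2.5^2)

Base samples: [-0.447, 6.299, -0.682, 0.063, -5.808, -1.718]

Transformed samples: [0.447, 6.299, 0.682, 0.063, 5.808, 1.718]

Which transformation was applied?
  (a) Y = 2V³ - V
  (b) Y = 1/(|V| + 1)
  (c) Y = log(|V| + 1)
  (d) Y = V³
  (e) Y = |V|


Checking option (e) Y = |V|:
  V = -0.447 -> Y = 0.447 ✓
  V = 6.299 -> Y = 6.299 ✓
  V = -0.682 -> Y = 0.682 ✓
All samples match this transformation.

(e) |V|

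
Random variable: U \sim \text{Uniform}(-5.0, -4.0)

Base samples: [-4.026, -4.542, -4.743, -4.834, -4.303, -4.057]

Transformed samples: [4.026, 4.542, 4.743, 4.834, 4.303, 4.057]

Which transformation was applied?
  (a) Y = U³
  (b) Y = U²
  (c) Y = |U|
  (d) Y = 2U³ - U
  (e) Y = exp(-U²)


Checking option (c) Y = |U|:
  U = -4.026 -> Y = 4.026 ✓
  U = -4.542 -> Y = 4.542 ✓
  U = -4.743 -> Y = 4.743 ✓
All samples match this transformation.

(c) |U|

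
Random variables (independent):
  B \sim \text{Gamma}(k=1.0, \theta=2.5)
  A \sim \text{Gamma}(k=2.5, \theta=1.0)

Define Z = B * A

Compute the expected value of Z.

For independent RVs: E[XY] = E[X]*E[Y]
E[B] = 2.5
E[A] = 2.5
E[Z] = 2.5 * 2.5 = 6.25

6.25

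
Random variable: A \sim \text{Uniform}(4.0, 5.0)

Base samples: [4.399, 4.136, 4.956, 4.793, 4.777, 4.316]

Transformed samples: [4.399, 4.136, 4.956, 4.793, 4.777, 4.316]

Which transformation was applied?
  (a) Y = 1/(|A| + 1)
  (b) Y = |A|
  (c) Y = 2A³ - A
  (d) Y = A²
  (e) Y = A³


Checking option (b) Y = |A|:
  A = 4.399 -> Y = 4.399 ✓
  A = 4.136 -> Y = 4.136 ✓
  A = 4.956 -> Y = 4.956 ✓
All samples match this transformation.

(b) |A|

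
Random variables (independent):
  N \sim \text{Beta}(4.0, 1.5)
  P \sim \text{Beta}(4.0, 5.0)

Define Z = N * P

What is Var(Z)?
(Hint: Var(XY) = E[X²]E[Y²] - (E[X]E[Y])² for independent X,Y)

Var(XY) = E[X²]E[Y²] - (E[X]E[Y])²
E[N] = 0.72727273, Var(N) = 0.03051494
E[P] = 0.44444444, Var(P) = 0.024691358
E[N²] = 0.03051494 + 0.72727273² = 0.55944056
E[P²] = 0.024691358 + 0.44444444² = 0.22222222
Var(Z) = 0.55944056*0.22222222 - (0.72727273*0.44444444)²
= 0.12432012 - 0.10447913 = 0.01984099

0.01984099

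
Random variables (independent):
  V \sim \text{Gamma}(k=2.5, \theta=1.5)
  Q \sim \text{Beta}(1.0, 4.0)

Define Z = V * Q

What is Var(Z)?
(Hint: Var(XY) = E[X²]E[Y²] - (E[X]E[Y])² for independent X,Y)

Var(XY) = E[X²]E[Y²] - (E[X]E[Y])²
E[V] = 3.75, Var(V) = 5.625
E[Q] = 0.2, Var(Q) = 0.026666667
E[V²] = 5.625 + 3.75² = 19.6875
E[Q²] = 0.026666667 + 0.2² = 0.066666667
Var(Z) = 19.6875*0.066666667 - (3.75*0.2)²
= 1.3125 - 0.5625 = 0.75

0.75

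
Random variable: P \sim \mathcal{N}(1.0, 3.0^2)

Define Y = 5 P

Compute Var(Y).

For Y = aP + b: Var(Y) = a² * Var(P)
Var(P) = 3.0^2 = 9
Var(Y) = 5² * 9 = 25 * 9 = 225

225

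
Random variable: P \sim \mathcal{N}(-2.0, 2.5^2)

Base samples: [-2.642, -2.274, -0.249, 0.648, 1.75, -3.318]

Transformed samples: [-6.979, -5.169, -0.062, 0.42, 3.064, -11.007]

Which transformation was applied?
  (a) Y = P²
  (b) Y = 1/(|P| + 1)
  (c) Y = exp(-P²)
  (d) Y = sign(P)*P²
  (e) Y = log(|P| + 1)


Checking option (d) Y = sign(P)*P²:
  P = -2.642 -> Y = -6.979 ✓
  P = -2.274 -> Y = -5.169 ✓
  P = -0.249 -> Y = -0.062 ✓
All samples match this transformation.

(d) sign(P)*P²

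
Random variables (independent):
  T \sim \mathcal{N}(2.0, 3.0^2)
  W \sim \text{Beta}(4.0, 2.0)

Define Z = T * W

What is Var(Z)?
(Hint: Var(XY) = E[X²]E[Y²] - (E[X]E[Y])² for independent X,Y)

Var(XY) = E[X²]E[Y²] - (E[X]E[Y])²
E[T] = 2, Var(T) = 9
E[W] = 0.66666667, Var(W) = 0.031746032
E[T²] = 9 + 2² = 13
E[W²] = 0.031746032 + 0.66666667² = 0.47619048
Var(Z) = 13*0.47619048 - (2*0.66666667)²
= 6.1904762 - 1.7777778 = 4.4126984

4.4126984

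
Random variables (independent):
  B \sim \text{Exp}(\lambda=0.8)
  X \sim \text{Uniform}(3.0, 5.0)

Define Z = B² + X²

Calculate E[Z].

E[Z] = E[B²] + E[X²]
E[B²] = Var(B) + E[B]² = 1.5625 + 1.5625 = 3.125
E[X²] = Var(X) + E[X]² = 0.33333333 + 16 = 16.333333
E[Z] = 3.125 + 16.333333 = 19.458333

19.458333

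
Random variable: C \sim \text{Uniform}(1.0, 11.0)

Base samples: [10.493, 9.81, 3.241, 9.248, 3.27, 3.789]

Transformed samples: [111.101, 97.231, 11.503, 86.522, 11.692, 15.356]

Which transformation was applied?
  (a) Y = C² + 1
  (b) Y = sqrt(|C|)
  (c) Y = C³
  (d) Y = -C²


Checking option (a) Y = C² + 1:
  C = 10.493 -> Y = 111.101 ✓
  C = 9.81 -> Y = 97.231 ✓
  C = 3.241 -> Y = 11.503 ✓
All samples match this transformation.

(a) C² + 1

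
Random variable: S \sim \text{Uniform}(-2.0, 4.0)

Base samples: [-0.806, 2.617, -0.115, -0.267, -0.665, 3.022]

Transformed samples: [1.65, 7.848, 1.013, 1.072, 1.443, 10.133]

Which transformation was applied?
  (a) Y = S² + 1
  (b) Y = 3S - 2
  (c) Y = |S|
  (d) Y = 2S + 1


Checking option (a) Y = S² + 1:
  S = -0.806 -> Y = 1.65 ✓
  S = 2.617 -> Y = 7.848 ✓
  S = -0.115 -> Y = 1.013 ✓
All samples match this transformation.

(a) S² + 1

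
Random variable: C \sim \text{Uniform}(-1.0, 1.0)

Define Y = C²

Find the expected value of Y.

Using E[X²] = Var(X) + (E[X])²:
E[C] = 0
Var(C) = (1 + 1)^2/12 = 0.33333333
E[C²] = 0.33333333 + 0² = 0.33333333 + 0 = 0.33333333

0.33333333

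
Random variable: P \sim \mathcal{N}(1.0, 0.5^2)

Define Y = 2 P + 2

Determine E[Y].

For Y = 2P + 2:
E[Y] = 2 * E[P] + 2
E[P] = 1.0 = 1
E[Y] = 2 * 1 + 2 = 4

4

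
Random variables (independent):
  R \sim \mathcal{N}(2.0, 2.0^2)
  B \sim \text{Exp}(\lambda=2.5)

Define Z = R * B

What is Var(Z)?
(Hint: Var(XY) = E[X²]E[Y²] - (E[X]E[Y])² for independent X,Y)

Var(XY) = E[X²]E[Y²] - (E[X]E[Y])²
E[R] = 2, Var(R) = 4
E[B] = 0.4, Var(B) = 0.16
E[R²] = 4 + 2² = 8
E[B²] = 0.16 + 0.4² = 0.32
Var(Z) = 8*0.32 - (2*0.4)²
= 2.56 - 0.64 = 1.92

1.92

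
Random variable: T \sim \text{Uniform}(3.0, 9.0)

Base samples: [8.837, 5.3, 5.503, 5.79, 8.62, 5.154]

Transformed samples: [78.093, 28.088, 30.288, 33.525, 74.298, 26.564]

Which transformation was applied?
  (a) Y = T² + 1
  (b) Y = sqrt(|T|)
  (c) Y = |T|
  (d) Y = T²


Checking option (d) Y = T²:
  T = 8.837 -> Y = 78.093 ✓
  T = 5.3 -> Y = 28.088 ✓
  T = 5.503 -> Y = 30.288 ✓
All samples match this transformation.

(d) T²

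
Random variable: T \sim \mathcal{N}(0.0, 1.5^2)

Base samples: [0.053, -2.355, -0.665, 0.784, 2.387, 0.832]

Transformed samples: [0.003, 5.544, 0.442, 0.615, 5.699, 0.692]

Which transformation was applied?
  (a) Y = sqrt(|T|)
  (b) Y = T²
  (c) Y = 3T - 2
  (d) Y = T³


Checking option (b) Y = T²:
  T = 0.053 -> Y = 0.003 ✓
  T = -2.355 -> Y = 5.544 ✓
  T = -0.665 -> Y = 0.442 ✓
All samples match this transformation.

(b) T²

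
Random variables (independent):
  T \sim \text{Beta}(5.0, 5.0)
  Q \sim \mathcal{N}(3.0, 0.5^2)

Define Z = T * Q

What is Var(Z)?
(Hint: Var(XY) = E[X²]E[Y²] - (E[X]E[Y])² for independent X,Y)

Var(XY) = E[X²]E[Y²] - (E[X]E[Y])²
E[T] = 0.5, Var(T) = 0.022727273
E[Q] = 3, Var(Q) = 0.25
E[T²] = 0.022727273 + 0.5² = 0.27272727
E[Q²] = 0.25 + 3² = 9.25
Var(Z) = 0.27272727*9.25 - (0.5*3)²
= 2.5227273 - 2.25 = 0.27272727

0.27272727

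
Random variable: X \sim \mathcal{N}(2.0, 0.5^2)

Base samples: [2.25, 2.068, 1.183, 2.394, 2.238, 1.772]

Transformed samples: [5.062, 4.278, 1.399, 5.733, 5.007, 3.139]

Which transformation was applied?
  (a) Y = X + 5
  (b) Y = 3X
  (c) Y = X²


Checking option (c) Y = X²:
  X = 2.25 -> Y = 5.062 ✓
  X = 2.068 -> Y = 4.278 ✓
  X = 1.183 -> Y = 1.399 ✓
All samples match this transformation.

(c) X²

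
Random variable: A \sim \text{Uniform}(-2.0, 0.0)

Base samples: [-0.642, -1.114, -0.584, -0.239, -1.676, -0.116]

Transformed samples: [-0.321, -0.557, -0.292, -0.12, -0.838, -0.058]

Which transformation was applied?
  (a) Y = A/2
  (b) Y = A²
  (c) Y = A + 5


Checking option (a) Y = A/2:
  A = -0.642 -> Y = -0.321 ✓
  A = -1.114 -> Y = -0.557 ✓
  A = -0.584 -> Y = -0.292 ✓
All samples match this transformation.

(a) A/2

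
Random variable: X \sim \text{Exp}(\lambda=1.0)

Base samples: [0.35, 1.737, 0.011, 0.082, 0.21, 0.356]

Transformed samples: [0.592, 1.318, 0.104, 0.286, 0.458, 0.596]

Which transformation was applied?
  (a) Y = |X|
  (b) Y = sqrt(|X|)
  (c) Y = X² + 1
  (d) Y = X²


Checking option (b) Y = sqrt(|X|):
  X = 0.35 -> Y = 0.592 ✓
  X = 1.737 -> Y = 1.318 ✓
  X = 0.011 -> Y = 0.104 ✓
All samples match this transformation.

(b) sqrt(|X|)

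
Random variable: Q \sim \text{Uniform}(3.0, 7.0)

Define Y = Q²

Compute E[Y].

Using E[X²] = Var(X) + (E[X])²:
E[Q] = 5
Var(Q) = (7 - 3)^2/12 = 1.3333333
E[Q²] = 1.3333333 + 5² = 1.3333333 + 25 = 26.333333

26.333333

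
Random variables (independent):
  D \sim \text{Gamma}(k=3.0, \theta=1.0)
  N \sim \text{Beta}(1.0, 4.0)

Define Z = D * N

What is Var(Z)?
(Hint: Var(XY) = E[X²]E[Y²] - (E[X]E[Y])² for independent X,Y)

Var(XY) = E[X²]E[Y²] - (E[X]E[Y])²
E[D] = 3, Var(D) = 3
E[N] = 0.2, Var(N) = 0.026666667
E[D²] = 3 + 3² = 12
E[N²] = 0.026666667 + 0.2² = 0.066666667
Var(Z) = 12*0.066666667 - (3*0.2)²
= 0.8 - 0.36 = 0.44

0.44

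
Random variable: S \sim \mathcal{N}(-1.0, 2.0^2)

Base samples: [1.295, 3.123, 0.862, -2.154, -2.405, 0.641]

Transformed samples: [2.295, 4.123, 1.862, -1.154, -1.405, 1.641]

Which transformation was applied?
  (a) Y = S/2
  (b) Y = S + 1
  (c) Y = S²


Checking option (b) Y = S + 1:
  S = 1.295 -> Y = 2.295 ✓
  S = 3.123 -> Y = 4.123 ✓
  S = 0.862 -> Y = 1.862 ✓
All samples match this transformation.

(b) S + 1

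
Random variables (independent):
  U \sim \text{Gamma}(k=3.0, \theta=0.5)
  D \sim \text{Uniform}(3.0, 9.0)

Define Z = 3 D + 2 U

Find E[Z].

E[Z] = 2*E[U] + 3*E[D]
E[U] = 1.5
E[D] = 6
E[Z] = 2*1.5 + 3*6 = 21

21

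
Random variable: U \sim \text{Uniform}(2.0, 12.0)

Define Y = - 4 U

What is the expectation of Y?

For Y = -4U:
E[Y] = -4 * E[U]
E[U] = (2 + 12)/2 = 7
E[Y] = -4 * 7 = -28

-28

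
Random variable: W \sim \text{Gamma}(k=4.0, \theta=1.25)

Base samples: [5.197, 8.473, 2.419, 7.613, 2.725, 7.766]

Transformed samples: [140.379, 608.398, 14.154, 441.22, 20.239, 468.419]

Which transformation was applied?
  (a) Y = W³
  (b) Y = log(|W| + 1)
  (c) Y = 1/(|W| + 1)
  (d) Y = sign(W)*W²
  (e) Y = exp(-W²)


Checking option (a) Y = W³:
  W = 5.197 -> Y = 140.379 ✓
  W = 8.473 -> Y = 608.398 ✓
  W = 2.419 -> Y = 14.154 ✓
All samples match this transformation.

(a) W³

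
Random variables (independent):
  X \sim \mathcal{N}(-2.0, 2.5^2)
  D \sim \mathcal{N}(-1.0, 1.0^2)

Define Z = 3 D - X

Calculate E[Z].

E[Z] = -1*E[X] + 3*E[D]
E[X] = -2
E[D] = -1
E[Z] = -1*(-2) + 3*(-1) = -1

-1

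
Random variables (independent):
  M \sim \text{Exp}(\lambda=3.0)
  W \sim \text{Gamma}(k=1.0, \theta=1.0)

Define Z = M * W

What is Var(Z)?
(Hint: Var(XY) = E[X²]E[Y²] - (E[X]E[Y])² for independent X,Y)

Var(XY) = E[X²]E[Y²] - (E[X]E[Y])²
E[M] = 0.33333333, Var(M) = 0.11111111
E[W] = 1, Var(W) = 1
E[M²] = 0.11111111 + 0.33333333² = 0.22222222
E[W²] = 1 + 1² = 2
Var(Z) = 0.22222222*2 - (0.33333333*1)²
= 0.44444444 - 0.11111111 = 0.33333333

0.33333333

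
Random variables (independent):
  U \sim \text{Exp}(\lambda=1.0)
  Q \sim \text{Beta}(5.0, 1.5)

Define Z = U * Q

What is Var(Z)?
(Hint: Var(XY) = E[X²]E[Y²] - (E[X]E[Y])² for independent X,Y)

Var(XY) = E[X²]E[Y²] - (E[X]E[Y])²
E[U] = 1, Var(U) = 1
E[Q] = 0.76923077, Var(Q) = 0.023668639
E[U²] = 1 + 1² = 2
E[Q²] = 0.023668639 + 0.76923077² = 0.61538462
Var(Z) = 2*0.61538462 - (1*0.76923077)²
= 1.2307692 - 0.59171598 = 0.63905325

0.63905325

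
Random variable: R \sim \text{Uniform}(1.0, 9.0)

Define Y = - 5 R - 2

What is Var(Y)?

For Y = aR + b: Var(Y) = a² * Var(R)
Var(R) = (9 - 1)^2/12 = 5.3333333
Var(Y) = (-5)² * 5.3333333 = 25 * 5.3333333 = 133.33333

133.33333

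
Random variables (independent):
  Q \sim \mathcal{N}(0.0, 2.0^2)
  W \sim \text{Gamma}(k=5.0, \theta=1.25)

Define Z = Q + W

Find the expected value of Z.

E[Z] = 1*E[Q] + 1*E[W]
E[Q] = 0
E[W] = 6.25
E[Z] = 1*0 + 1*6.25 = 6.25

6.25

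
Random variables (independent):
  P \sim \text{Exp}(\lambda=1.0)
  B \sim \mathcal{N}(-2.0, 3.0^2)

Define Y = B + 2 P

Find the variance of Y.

For independent RVs: Var(aX + bY) = a²Var(X) + b²Var(Y)
Var(P) = 1
Var(B) = 9
Var(Y) = 2²*1 + 1²*9
= 4*1 + 1*9 = 13

13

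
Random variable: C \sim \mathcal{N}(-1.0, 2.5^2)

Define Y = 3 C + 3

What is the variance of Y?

For Y = aC + b: Var(Y) = a² * Var(C)
Var(C) = 2.5^2 = 6.25
Var(Y) = 3² * 6.25 = 9 * 6.25 = 56.25

56.25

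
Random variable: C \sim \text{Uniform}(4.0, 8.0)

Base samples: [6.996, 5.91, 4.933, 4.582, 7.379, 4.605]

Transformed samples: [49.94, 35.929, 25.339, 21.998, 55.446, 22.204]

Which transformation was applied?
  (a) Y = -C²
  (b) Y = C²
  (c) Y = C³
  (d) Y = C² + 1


Checking option (d) Y = C² + 1:
  C = 6.996 -> Y = 49.94 ✓
  C = 5.91 -> Y = 35.929 ✓
  C = 4.933 -> Y = 25.339 ✓
All samples match this transformation.

(d) C² + 1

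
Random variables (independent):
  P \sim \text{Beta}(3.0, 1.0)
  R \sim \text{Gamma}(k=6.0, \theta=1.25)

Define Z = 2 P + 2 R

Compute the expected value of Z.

E[Z] = 2*E[P] + 2*E[R]
E[P] = 0.75
E[R] = 7.5
E[Z] = 2*0.75 + 2*7.5 = 16.5

16.5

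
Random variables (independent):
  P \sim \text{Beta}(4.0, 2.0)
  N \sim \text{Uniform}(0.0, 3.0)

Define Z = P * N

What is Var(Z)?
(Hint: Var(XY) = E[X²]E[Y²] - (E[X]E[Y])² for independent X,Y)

Var(XY) = E[X²]E[Y²] - (E[X]E[Y])²
E[P] = 0.66666667, Var(P) = 0.031746032
E[N] = 1.5, Var(N) = 0.75
E[P²] = 0.031746032 + 0.66666667² = 0.47619048
E[N²] = 0.75 + 1.5² = 3
Var(Z) = 0.47619048*3 - (0.66666667*1.5)²
= 1.4285714 - 1 = 0.42857143

0.42857143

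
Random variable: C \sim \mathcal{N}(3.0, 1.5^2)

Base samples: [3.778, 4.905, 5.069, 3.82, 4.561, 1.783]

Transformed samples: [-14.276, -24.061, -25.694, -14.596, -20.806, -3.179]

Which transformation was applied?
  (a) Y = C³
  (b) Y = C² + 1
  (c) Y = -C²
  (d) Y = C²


Checking option (c) Y = -C²:
  C = 3.778 -> Y = -14.276 ✓
  C = 4.905 -> Y = -24.061 ✓
  C = 5.069 -> Y = -25.694 ✓
All samples match this transformation.

(c) -C²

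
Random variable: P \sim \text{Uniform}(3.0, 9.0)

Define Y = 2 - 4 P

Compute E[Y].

For Y = -4P + 2:
E[Y] = -4 * E[P] + 2
E[P] = (3 + 9)/2 = 6
E[Y] = -4 * 6 + 2 = -22

-22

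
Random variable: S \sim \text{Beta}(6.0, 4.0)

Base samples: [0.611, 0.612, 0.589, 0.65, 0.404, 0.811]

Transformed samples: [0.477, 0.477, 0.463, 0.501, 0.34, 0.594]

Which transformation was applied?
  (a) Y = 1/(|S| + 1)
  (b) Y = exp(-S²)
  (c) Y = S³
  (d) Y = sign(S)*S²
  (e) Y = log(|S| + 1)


Checking option (e) Y = log(|S| + 1):
  S = 0.611 -> Y = 0.477 ✓
  S = 0.612 -> Y = 0.477 ✓
  S = 0.589 -> Y = 0.463 ✓
All samples match this transformation.

(e) log(|S| + 1)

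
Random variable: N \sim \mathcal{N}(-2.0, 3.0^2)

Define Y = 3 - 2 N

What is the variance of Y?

For Y = aN + b: Var(Y) = a² * Var(N)
Var(N) = 3.0^2 = 9
Var(Y) = (-2)² * 9 = 4 * 9 = 36

36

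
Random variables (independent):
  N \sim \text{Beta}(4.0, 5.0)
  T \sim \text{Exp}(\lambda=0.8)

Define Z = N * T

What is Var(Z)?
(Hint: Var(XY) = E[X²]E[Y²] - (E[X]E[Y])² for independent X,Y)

Var(XY) = E[X²]E[Y²] - (E[X]E[Y])²
E[N] = 0.44444444, Var(N) = 0.024691358
E[T] = 1.25, Var(T) = 1.5625
E[N²] = 0.024691358 + 0.44444444² = 0.22222222
E[T²] = 1.5625 + 1.25² = 3.125
Var(Z) = 0.22222222*3.125 - (0.44444444*1.25)²
= 0.69444444 - 0.30864198 = 0.38580247

0.38580247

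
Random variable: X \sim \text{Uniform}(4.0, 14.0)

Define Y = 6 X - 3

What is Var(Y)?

For Y = aX + b: Var(Y) = a² * Var(X)
Var(X) = (14 - 4)^2/12 = 8.3333333
Var(Y) = 6² * 8.3333333 = 36 * 8.3333333 = 300

300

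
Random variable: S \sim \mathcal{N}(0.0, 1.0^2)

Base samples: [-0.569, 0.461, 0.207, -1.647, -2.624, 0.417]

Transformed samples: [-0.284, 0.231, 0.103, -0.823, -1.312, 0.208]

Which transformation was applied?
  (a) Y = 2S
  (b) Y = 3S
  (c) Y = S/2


Checking option (c) Y = S/2:
  S = -0.569 -> Y = -0.284 ✓
  S = 0.461 -> Y = 0.231 ✓
  S = 0.207 -> Y = 0.103 ✓
All samples match this transformation.

(c) S/2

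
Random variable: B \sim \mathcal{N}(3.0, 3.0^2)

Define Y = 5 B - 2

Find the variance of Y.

For Y = aB + b: Var(Y) = a² * Var(B)
Var(B) = 3.0^2 = 9
Var(Y) = 5² * 9 = 25 * 9 = 225

225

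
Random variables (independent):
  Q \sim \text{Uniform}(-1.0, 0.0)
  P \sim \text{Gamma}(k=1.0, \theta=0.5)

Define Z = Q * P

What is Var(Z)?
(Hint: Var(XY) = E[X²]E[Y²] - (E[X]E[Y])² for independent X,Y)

Var(XY) = E[X²]E[Y²] - (E[X]E[Y])²
E[Q] = -0.5, Var(Q) = 0.083333333
E[P] = 0.5, Var(P) = 0.25
E[Q²] = 0.083333333 + (-0.5)² = 0.33333333
E[P²] = 0.25 + 0.5² = 0.5
Var(Z) = 0.33333333*0.5 - (-0.5*0.5)²
= 0.16666667 - 0.0625 = 0.10416667

0.10416667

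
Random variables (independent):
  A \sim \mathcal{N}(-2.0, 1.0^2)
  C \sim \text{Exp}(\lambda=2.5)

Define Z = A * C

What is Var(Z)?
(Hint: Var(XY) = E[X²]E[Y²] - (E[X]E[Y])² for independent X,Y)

Var(XY) = E[X²]E[Y²] - (E[X]E[Y])²
E[A] = -2, Var(A) = 1
E[C] = 0.4, Var(C) = 0.16
E[A²] = 1 + (-2)² = 5
E[C²] = 0.16 + 0.4² = 0.32
Var(Z) = 5*0.32 - (-2*0.4)²
= 1.6 - 0.64 = 0.96

0.96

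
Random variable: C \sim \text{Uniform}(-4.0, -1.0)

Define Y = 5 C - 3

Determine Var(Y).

For Y = aC + b: Var(Y) = a² * Var(C)
Var(C) = (-1 + 4)^2/12 = 0.75
Var(Y) = 5² * 0.75 = 25 * 0.75 = 18.75

18.75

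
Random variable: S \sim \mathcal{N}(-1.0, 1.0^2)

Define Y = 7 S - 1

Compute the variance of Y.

For Y = aS + b: Var(Y) = a² * Var(S)
Var(S) = 1.0^2 = 1
Var(Y) = 7² * 1 = 49 * 1 = 49

49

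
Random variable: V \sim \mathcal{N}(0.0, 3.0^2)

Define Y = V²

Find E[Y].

Using E[X²] = Var(X) + (E[X])²:
E[V] = 0
Var(V) = 3.0^2 = 9
E[V²] = 9 + 0² = 9 + 0 = 9

9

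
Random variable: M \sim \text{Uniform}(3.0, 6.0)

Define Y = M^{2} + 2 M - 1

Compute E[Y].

E[Y] = 1*E[M²] + 2*E[M] - 1
E[M] = 4.5
E[M²] = Var(M) + (E[M])² = 0.75 + 20.25 = 21
E[Y] = 1*21 + 2*4.5 - 1 = 29

29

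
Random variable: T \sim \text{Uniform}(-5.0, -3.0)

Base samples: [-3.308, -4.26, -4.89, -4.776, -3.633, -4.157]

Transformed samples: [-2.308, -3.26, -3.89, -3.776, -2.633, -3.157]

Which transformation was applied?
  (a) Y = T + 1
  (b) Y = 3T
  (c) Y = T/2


Checking option (a) Y = T + 1:
  T = -3.308 -> Y = -2.308 ✓
  T = -4.26 -> Y = -3.26 ✓
  T = -4.89 -> Y = -3.89 ✓
All samples match this transformation.

(a) T + 1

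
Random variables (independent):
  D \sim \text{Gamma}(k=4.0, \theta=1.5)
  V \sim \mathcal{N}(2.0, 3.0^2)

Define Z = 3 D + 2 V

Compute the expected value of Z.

E[Z] = 3*E[D] + 2*E[V]
E[D] = 6
E[V] = 2
E[Z] = 3*6 + 2*2 = 22

22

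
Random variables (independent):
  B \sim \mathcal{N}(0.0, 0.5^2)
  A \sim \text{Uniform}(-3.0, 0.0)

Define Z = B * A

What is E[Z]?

For independent RVs: E[XY] = E[X]*E[Y]
E[B] = 0
E[A] = -1.5
E[Z] = 0 * (-1.5) = 0

0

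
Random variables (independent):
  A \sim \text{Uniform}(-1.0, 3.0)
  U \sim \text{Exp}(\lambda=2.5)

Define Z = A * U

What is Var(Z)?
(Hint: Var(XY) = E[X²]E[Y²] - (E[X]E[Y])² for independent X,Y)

Var(XY) = E[X²]E[Y²] - (E[X]E[Y])²
E[A] = 1, Var(A) = 1.3333333
E[U] = 0.4, Var(U) = 0.16
E[A²] = 1.3333333 + 1² = 2.3333333
E[U²] = 0.16 + 0.4² = 0.32
Var(Z) = 2.3333333*0.32 - (1*0.4)²
= 0.74666667 - 0.16 = 0.58666667

0.58666667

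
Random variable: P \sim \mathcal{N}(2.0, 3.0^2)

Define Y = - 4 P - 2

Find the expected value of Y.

For Y = -4P - 2:
E[Y] = -4 * E[P] - 2
E[P] = 2.0 = 2
E[Y] = -4 * 2 - 2 = -10

-10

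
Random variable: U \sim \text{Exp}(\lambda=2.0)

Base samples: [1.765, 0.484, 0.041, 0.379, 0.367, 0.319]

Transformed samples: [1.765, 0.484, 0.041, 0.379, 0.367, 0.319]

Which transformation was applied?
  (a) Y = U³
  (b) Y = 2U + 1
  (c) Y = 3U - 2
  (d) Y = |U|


Checking option (d) Y = |U|:
  U = 1.765 -> Y = 1.765 ✓
  U = 0.484 -> Y = 0.484 ✓
  U = 0.041 -> Y = 0.041 ✓
All samples match this transformation.

(d) |U|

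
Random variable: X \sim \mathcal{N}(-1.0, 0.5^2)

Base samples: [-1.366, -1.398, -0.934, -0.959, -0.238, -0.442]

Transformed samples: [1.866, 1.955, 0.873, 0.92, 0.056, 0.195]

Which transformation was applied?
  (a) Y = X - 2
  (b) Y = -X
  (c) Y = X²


Checking option (c) Y = X²:
  X = -1.366 -> Y = 1.866 ✓
  X = -1.398 -> Y = 1.955 ✓
  X = -0.934 -> Y = 0.873 ✓
All samples match this transformation.

(c) X²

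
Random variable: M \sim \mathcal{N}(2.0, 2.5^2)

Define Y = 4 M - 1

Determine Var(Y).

For Y = aM + b: Var(Y) = a² * Var(M)
Var(M) = 2.5^2 = 6.25
Var(Y) = 4² * 6.25 = 16 * 6.25 = 100

100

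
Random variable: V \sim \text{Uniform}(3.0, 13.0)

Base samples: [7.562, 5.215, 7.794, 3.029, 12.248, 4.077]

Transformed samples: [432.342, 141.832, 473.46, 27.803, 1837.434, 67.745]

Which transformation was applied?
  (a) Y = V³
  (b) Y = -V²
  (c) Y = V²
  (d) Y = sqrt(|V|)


Checking option (a) Y = V³:
  V = 7.562 -> Y = 432.342 ✓
  V = 5.215 -> Y = 141.832 ✓
  V = 7.794 -> Y = 473.46 ✓
All samples match this transformation.

(a) V³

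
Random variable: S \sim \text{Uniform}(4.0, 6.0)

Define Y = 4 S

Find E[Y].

For Y = 4S:
E[Y] = 4 * E[S]
E[S] = (4 + 6)/2 = 5
E[Y] = 4 * 5 = 20

20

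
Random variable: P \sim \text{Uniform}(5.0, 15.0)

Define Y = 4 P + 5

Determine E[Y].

For Y = 4P + 5:
E[Y] = 4 * E[P] + 5
E[P] = (5 + 15)/2 = 10
E[Y] = 4 * 10 + 5 = 45

45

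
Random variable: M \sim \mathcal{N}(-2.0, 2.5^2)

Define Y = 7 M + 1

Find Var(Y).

For Y = aM + b: Var(Y) = a² * Var(M)
Var(M) = 2.5^2 = 6.25
Var(Y) = 7² * 6.25 = 49 * 6.25 = 306.25

306.25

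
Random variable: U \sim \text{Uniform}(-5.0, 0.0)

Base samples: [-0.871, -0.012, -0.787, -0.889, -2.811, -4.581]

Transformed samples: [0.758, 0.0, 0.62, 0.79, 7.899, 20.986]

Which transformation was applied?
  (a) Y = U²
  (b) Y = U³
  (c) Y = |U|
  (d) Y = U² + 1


Checking option (a) Y = U²:
  U = -0.871 -> Y = 0.758 ✓
  U = -0.012 -> Y = 0.0 ✓
  U = -0.787 -> Y = 0.62 ✓
All samples match this transformation.

(a) U²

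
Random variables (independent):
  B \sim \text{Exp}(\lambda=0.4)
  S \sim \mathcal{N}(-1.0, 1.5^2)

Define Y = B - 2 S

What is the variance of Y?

For independent RVs: Var(aX + bY) = a²Var(X) + b²Var(Y)
Var(B) = 6.25
Var(S) = 2.25
Var(Y) = 1²*6.25 + (-2)²*2.25
= 1*6.25 + 4*2.25 = 15.25

15.25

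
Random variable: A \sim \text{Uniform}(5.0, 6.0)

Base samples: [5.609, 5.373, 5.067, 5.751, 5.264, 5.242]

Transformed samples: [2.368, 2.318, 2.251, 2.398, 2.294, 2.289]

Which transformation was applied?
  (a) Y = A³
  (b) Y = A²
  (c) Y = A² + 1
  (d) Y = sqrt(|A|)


Checking option (d) Y = sqrt(|A|):
  A = 5.609 -> Y = 2.368 ✓
  A = 5.373 -> Y = 2.318 ✓
  A = 5.067 -> Y = 2.251 ✓
All samples match this transformation.

(d) sqrt(|A|)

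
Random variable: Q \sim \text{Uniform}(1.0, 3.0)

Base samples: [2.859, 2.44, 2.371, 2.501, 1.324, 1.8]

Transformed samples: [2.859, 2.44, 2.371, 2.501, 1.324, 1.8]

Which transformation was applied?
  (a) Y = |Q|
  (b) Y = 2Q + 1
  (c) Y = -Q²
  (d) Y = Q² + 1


Checking option (a) Y = |Q|:
  Q = 2.859 -> Y = 2.859 ✓
  Q = 2.44 -> Y = 2.44 ✓
  Q = 2.371 -> Y = 2.371 ✓
All samples match this transformation.

(a) |Q|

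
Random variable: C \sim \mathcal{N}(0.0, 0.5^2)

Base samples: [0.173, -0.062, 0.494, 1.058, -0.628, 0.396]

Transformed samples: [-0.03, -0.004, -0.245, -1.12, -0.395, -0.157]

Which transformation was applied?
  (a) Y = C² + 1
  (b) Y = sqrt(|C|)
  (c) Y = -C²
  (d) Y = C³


Checking option (c) Y = -C²:
  C = 0.173 -> Y = -0.03 ✓
  C = -0.062 -> Y = -0.004 ✓
  C = 0.494 -> Y = -0.245 ✓
All samples match this transformation.

(c) -C²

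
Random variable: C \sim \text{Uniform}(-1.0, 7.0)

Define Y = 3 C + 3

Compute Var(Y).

For Y = aC + b: Var(Y) = a² * Var(C)
Var(C) = (7 + 1)^2/12 = 5.3333333
Var(Y) = 3² * 5.3333333 = 9 * 5.3333333 = 48

48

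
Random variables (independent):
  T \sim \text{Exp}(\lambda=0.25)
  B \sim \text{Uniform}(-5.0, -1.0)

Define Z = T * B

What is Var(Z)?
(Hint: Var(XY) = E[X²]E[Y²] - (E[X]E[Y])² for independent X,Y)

Var(XY) = E[X²]E[Y²] - (E[X]E[Y])²
E[T] = 4, Var(T) = 16
E[B] = -3, Var(B) = 1.3333333
E[T²] = 16 + 4² = 32
E[B²] = 1.3333333 + (-3)² = 10.333333
Var(Z) = 32*10.333333 - (4*(-3))²
= 330.66667 - 144 = 186.66667

186.66667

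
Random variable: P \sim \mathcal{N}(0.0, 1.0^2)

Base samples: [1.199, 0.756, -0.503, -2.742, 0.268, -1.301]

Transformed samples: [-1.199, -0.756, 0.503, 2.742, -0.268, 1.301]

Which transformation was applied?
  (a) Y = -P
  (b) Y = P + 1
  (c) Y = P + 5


Checking option (a) Y = -P:
  P = 1.199 -> Y = -1.199 ✓
  P = 0.756 -> Y = -0.756 ✓
  P = -0.503 -> Y = 0.503 ✓
All samples match this transformation.

(a) -P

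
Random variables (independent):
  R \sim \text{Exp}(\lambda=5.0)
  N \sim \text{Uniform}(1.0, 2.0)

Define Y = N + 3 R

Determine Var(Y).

For independent RVs: Var(aX + bY) = a²Var(X) + b²Var(Y)
Var(R) = 0.04
Var(N) = 0.083333333
Var(Y) = 3²*0.04 + 1²*0.083333333
= 9*0.04 + 1*0.083333333 = 0.44333333

0.44333333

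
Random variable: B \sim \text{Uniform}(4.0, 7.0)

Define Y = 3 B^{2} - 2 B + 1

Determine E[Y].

E[Y] = 3*E[B²] - 2*E[B] + 1
E[B] = 5.5
E[B²] = Var(B) + (E[B])² = 0.75 + 30.25 = 31
E[Y] = 3*31 - 2*5.5 + 1 = 83

83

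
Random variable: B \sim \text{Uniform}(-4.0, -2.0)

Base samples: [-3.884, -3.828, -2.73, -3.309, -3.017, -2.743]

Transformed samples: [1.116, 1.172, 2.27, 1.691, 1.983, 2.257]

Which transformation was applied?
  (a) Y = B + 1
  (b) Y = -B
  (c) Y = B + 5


Checking option (c) Y = B + 5:
  B = -3.884 -> Y = 1.116 ✓
  B = -3.828 -> Y = 1.172 ✓
  B = -2.73 -> Y = 2.27 ✓
All samples match this transformation.

(c) B + 5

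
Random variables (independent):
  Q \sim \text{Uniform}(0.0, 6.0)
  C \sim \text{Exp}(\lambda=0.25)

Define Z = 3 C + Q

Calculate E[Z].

E[Z] = 1*E[Q] + 3*E[C]
E[Q] = 3
E[C] = 4
E[Z] = 1*3 + 3*4 = 15

15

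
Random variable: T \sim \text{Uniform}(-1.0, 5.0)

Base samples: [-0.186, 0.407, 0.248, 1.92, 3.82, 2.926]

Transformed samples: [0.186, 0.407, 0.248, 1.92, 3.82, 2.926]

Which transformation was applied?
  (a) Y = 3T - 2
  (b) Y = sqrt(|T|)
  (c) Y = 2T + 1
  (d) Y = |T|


Checking option (d) Y = |T|:
  T = -0.186 -> Y = 0.186 ✓
  T = 0.407 -> Y = 0.407 ✓
  T = 0.248 -> Y = 0.248 ✓
All samples match this transformation.

(d) |T|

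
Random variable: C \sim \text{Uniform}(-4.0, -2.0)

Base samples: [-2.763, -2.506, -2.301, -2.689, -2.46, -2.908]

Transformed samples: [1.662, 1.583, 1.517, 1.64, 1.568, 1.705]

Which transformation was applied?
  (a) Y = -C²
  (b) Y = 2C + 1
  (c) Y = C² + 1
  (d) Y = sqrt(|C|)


Checking option (d) Y = sqrt(|C|):
  C = -2.763 -> Y = 1.662 ✓
  C = -2.506 -> Y = 1.583 ✓
  C = -2.301 -> Y = 1.517 ✓
All samples match this transformation.

(d) sqrt(|C|)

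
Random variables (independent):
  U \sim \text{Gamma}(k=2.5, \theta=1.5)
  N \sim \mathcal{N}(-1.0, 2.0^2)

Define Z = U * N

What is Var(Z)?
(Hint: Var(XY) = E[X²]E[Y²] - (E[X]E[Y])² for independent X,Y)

Var(XY) = E[X²]E[Y²] - (E[X]E[Y])²
E[U] = 3.75, Var(U) = 5.625
E[N] = -1, Var(N) = 4
E[U²] = 5.625 + 3.75² = 19.6875
E[N²] = 4 + (-1)² = 5
Var(Z) = 19.6875*5 - (3.75*(-1))²
= 98.4375 - 14.0625 = 84.375

84.375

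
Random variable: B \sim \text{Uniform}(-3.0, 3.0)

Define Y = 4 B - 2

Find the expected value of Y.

For Y = 4B - 2:
E[Y] = 4 * E[B] - 2
E[B] = (-3 + 3)/2 = 0
E[Y] = 4 * 0 - 2 = -2

-2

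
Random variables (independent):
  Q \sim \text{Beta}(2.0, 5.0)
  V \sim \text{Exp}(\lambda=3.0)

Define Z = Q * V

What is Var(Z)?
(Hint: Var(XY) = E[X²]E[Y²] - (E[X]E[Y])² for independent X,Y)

Var(XY) = E[X²]E[Y²] - (E[X]E[Y])²
E[Q] = 0.28571429, Var(Q) = 0.025510204
E[V] = 0.33333333, Var(V) = 0.11111111
E[Q²] = 0.025510204 + 0.28571429² = 0.10714286
E[V²] = 0.11111111 + 0.33333333² = 0.22222222
Var(Z) = 0.10714286*0.22222222 - (0.28571429*0.33333333)²
= 0.023809524 - 0.0090702948 = 0.014739229

0.014739229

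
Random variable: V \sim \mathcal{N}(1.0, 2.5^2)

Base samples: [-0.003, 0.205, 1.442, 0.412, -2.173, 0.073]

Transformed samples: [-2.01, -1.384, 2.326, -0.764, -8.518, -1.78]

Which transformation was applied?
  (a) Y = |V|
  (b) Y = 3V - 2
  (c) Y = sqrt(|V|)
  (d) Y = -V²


Checking option (b) Y = 3V - 2:
  V = -0.003 -> Y = -2.01 ✓
  V = 0.205 -> Y = -1.384 ✓
  V = 1.442 -> Y = 2.326 ✓
All samples match this transformation.

(b) 3V - 2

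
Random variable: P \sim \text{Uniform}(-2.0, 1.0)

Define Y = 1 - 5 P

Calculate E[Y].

For Y = -5P + 1:
E[Y] = -5 * E[P] + 1
E[P] = (-2 + 1)/2 = -0.5
E[Y] = -5 * (-0.5) + 1 = 3.5

3.5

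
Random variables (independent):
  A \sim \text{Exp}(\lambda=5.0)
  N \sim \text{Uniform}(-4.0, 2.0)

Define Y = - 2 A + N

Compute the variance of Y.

For independent RVs: Var(aX + bY) = a²Var(X) + b²Var(Y)
Var(A) = 0.04
Var(N) = 3
Var(Y) = (-2)²*0.04 + 1²*3
= 4*0.04 + 1*3 = 3.16

3.16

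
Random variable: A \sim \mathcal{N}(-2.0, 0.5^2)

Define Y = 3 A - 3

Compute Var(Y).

For Y = aA + b: Var(Y) = a² * Var(A)
Var(A) = 0.5^2 = 0.25
Var(Y) = 3² * 0.25 = 9 * 0.25 = 2.25

2.25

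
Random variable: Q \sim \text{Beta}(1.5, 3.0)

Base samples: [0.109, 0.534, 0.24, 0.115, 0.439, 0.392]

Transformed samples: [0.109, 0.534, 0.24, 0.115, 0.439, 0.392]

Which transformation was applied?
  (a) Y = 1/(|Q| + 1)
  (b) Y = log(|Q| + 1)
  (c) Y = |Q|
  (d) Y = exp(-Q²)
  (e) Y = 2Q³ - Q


Checking option (c) Y = |Q|:
  Q = 0.109 -> Y = 0.109 ✓
  Q = 0.534 -> Y = 0.534 ✓
  Q = 0.24 -> Y = 0.24 ✓
All samples match this transformation.

(c) |Q|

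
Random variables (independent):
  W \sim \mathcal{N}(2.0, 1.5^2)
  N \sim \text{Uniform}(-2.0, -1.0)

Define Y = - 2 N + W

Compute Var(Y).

For independent RVs: Var(aX + bY) = a²Var(X) + b²Var(Y)
Var(W) = 2.25
Var(N) = 0.083333333
Var(Y) = 1²*2.25 + (-2)²*0.083333333
= 1*2.25 + 4*0.083333333 = 2.5833333

2.5833333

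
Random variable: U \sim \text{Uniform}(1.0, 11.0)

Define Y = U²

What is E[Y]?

E[U²] = Var(U) + (E[U])² = 8.3333333 + 36 = 44.333333

44.333333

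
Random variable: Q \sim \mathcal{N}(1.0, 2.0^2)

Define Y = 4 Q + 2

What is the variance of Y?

For Y = aQ + b: Var(Y) = a² * Var(Q)
Var(Q) = 2.0^2 = 4
Var(Y) = 4² * 4 = 16 * 4 = 64

64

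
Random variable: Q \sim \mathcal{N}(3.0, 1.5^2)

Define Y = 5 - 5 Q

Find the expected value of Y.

For Y = -5Q + 5:
E[Y] = -5 * E[Q] + 5
E[Q] = 3.0 = 3
E[Y] = -5 * 3 + 5 = -10

-10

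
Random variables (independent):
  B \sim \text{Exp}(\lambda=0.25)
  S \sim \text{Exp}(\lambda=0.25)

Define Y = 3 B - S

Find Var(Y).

For independent RVs: Var(aX + bY) = a²Var(X) + b²Var(Y)
Var(B) = 16
Var(S) = 16
Var(Y) = 3²*16 + (-1)²*16
= 9*16 + 1*16 = 160

160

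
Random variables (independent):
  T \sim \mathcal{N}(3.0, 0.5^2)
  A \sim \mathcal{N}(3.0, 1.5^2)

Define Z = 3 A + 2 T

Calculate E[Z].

E[Z] = 2*E[T] + 3*E[A]
E[T] = 3
E[A] = 3
E[Z] = 2*3 + 3*3 = 15

15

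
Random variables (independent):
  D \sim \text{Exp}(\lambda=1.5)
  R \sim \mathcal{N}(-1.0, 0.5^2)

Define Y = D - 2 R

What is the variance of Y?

For independent RVs: Var(aX + bY) = a²Var(X) + b²Var(Y)
Var(D) = 0.44444444
Var(R) = 0.25
Var(Y) = 1²*0.44444444 + (-2)²*0.25
= 1*0.44444444 + 4*0.25 = 1.4444444

1.4444444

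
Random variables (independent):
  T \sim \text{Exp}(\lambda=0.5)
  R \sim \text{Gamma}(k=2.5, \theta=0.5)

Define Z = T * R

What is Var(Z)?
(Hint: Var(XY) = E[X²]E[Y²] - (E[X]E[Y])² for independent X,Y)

Var(XY) = E[X²]E[Y²] - (E[X]E[Y])²
E[T] = 2, Var(T) = 4
E[R] = 1.25, Var(R) = 0.625
E[T²] = 4 + 2² = 8
E[R²] = 0.625 + 1.25² = 2.1875
Var(Z) = 8*2.1875 - (2*1.25)²
= 17.5 - 6.25 = 11.25

11.25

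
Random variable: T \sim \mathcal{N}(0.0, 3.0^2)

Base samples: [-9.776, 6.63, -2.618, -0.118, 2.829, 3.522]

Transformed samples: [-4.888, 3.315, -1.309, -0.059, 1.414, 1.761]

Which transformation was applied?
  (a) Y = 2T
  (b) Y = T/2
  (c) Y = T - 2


Checking option (b) Y = T/2:
  T = -9.776 -> Y = -4.888 ✓
  T = 6.63 -> Y = 3.315 ✓
  T = -2.618 -> Y = -1.309 ✓
All samples match this transformation.

(b) T/2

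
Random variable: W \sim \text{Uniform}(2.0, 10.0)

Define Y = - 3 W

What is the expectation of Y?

For Y = -3W:
E[Y] = -3 * E[W]
E[W] = (2 + 10)/2 = 6
E[Y] = -3 * 6 = -18

-18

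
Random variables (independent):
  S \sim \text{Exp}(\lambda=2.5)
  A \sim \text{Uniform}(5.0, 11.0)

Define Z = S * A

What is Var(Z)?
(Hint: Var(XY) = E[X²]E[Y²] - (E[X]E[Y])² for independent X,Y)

Var(XY) = E[X²]E[Y²] - (E[X]E[Y])²
E[S] = 0.4, Var(S) = 0.16
E[A] = 8, Var(A) = 3
E[S²] = 0.16 + 0.4² = 0.32
E[A²] = 3 + 8² = 67
Var(Z) = 0.32*67 - (0.4*8)²
= 21.44 - 10.24 = 11.2

11.2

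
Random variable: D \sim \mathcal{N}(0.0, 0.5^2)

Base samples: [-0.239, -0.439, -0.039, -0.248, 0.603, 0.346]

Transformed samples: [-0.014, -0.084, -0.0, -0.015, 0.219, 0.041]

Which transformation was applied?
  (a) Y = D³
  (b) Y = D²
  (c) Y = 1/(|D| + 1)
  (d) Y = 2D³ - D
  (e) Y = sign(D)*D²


Checking option (a) Y = D³:
  D = -0.239 -> Y = -0.014 ✓
  D = -0.439 -> Y = -0.084 ✓
  D = -0.039 -> Y = -0.0 ✓
All samples match this transformation.

(a) D³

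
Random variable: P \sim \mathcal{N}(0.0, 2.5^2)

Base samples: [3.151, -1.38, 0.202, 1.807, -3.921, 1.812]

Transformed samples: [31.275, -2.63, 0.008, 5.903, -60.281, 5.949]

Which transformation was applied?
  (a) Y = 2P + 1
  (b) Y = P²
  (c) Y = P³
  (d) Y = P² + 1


Checking option (c) Y = P³:
  P = 3.151 -> Y = 31.275 ✓
  P = -1.38 -> Y = -2.63 ✓
  P = 0.202 -> Y = 0.008 ✓
All samples match this transformation.

(c) P³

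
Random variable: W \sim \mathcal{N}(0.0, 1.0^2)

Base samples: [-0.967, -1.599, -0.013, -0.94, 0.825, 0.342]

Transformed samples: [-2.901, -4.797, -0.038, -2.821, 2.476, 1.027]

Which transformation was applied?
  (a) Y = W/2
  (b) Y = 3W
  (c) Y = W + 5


Checking option (b) Y = 3W:
  W = -0.967 -> Y = -2.901 ✓
  W = -1.599 -> Y = -4.797 ✓
  W = -0.013 -> Y = -0.038 ✓
All samples match this transformation.

(b) 3W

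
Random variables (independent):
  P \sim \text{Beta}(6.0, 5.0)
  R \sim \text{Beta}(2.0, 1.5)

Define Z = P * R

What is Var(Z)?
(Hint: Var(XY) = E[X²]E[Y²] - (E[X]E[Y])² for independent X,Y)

Var(XY) = E[X²]E[Y²] - (E[X]E[Y])²
E[P] = 0.54545455, Var(P) = 0.020661157
E[R] = 0.57142857, Var(R) = 0.054421769
E[P²] = 0.020661157 + 0.54545455² = 0.31818182
E[R²] = 0.054421769 + 0.57142857² = 0.38095238
Var(Z) = 0.31818182*0.38095238 - (0.54545455*0.57142857)²
= 0.12121212 - 0.097149604 = 0.024062518

0.024062518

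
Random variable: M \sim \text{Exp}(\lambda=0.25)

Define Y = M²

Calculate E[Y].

E[M²] = Var(M) + (E[M])² = 16 + 16 = 32

32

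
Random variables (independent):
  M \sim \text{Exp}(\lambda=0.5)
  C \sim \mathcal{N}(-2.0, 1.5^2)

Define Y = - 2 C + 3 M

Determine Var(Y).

For independent RVs: Var(aX + bY) = a²Var(X) + b²Var(Y)
Var(M) = 4
Var(C) = 2.25
Var(Y) = 3²*4 + (-2)²*2.25
= 9*4 + 4*2.25 = 45

45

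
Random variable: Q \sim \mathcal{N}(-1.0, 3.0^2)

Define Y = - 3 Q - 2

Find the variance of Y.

For Y = aQ + b: Var(Y) = a² * Var(Q)
Var(Q) = 3.0^2 = 9
Var(Y) = (-3)² * 9 = 9 * 9 = 81

81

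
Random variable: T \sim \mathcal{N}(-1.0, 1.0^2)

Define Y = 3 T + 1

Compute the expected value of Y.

For Y = 3T + 1:
E[Y] = 3 * E[T] + 1
E[T] = -1.0 = -1
E[Y] = 3 * (-1) + 1 = -2

-2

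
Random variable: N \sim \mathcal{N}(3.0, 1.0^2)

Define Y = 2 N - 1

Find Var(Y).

For Y = aN + b: Var(Y) = a² * Var(N)
Var(N) = 1.0^2 = 1
Var(Y) = 2² * 1 = 4 * 1 = 4

4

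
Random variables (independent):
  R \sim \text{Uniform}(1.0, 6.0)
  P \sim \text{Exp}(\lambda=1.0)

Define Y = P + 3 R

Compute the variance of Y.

For independent RVs: Var(aX + bY) = a²Var(X) + b²Var(Y)
Var(R) = 2.0833333
Var(P) = 1
Var(Y) = 3²*2.0833333 + 1²*1
= 9*2.0833333 + 1*1 = 19.75

19.75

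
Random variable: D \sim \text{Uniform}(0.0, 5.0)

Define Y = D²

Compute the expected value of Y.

Using E[X²] = Var(X) + (E[X])²:
E[D] = 2.5
Var(D) = (5 - 0)^2/12 = 2.0833333
E[D²] = 2.0833333 + 2.5² = 2.0833333 + 6.25 = 8.3333333

8.3333333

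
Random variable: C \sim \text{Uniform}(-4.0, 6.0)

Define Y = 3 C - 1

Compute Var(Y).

For Y = aC + b: Var(Y) = a² * Var(C)
Var(C) = (6 + 4)^2/12 = 8.3333333
Var(Y) = 3² * 8.3333333 = 9 * 8.3333333 = 75

75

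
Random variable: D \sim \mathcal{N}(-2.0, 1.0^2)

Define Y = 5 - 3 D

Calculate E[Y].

For Y = -3D + 5:
E[Y] = -3 * E[D] + 5
E[D] = -2.0 = -2
E[Y] = -3 * (-2) + 5 = 11

11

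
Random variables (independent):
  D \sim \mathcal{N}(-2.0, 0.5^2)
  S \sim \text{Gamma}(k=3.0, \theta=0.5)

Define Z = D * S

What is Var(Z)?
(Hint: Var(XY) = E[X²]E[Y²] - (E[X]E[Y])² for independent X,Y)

Var(XY) = E[X²]E[Y²] - (E[X]E[Y])²
E[D] = -2, Var(D) = 0.25
E[S] = 1.5, Var(S) = 0.75
E[D²] = 0.25 + (-2)² = 4.25
E[S²] = 0.75 + 1.5² = 3
Var(Z) = 4.25*3 - (-2*1.5)²
= 12.75 - 9 = 3.75

3.75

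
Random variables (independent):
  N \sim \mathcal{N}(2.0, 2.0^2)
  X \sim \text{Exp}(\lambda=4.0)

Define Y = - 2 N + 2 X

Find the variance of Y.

For independent RVs: Var(aX + bY) = a²Var(X) + b²Var(Y)
Var(N) = 4
Var(X) = 0.0625
Var(Y) = (-2)²*4 + 2²*0.0625
= 4*4 + 4*0.0625 = 16.25

16.25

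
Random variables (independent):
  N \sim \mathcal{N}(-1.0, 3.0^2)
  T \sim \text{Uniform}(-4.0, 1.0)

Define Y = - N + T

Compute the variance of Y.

For independent RVs: Var(aX + bY) = a²Var(X) + b²Var(Y)
Var(N) = 9
Var(T) = 2.0833333
Var(Y) = (-1)²*9 + 1²*2.0833333
= 1*9 + 1*2.0833333 = 11.083333

11.083333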